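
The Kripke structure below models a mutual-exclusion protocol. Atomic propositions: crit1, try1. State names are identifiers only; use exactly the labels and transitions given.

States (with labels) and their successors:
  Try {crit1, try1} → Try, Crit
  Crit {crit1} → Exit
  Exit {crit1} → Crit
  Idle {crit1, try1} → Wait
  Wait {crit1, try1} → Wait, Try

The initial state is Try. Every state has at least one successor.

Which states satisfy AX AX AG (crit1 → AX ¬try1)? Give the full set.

{Crit, Exit}

States satisfying AX AG (crit1 → AX ¬try1): {Crit, Exit}.
States satisfying AX AX AG (crit1 → AX ¬try1): {Crit, Exit}.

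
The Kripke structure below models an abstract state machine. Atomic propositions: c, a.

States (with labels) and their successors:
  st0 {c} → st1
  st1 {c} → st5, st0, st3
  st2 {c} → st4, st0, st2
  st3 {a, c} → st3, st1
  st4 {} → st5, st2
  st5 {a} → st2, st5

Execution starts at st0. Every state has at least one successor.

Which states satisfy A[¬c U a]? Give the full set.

States satisfying ¬c: {st4, st5}.
States satisfying a: {st3, st5}.
States satisfying A[¬c U a]: {st3, st5}.

{st3, st5}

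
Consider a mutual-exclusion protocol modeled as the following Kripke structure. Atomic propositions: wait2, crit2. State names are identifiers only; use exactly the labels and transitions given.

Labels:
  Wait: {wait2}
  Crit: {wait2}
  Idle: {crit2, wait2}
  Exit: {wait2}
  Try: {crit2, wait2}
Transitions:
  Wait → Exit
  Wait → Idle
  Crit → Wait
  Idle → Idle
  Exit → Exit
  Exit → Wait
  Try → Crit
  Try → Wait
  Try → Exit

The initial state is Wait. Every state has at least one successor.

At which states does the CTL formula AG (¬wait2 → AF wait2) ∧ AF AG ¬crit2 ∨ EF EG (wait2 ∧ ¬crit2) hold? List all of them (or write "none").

{Wait, Crit, Exit, Try}

States satisfying ¬wait2 → AF wait2: {Wait, Crit, Idle, Exit, Try}.
States satisfying AG (¬wait2 → AF wait2): {Wait, Crit, Idle, Exit, Try}.
States satisfying AG ¬crit2: ∅.
States satisfying AF AG ¬crit2: ∅.
States satisfying AG (¬wait2 → AF wait2) ∧ AF AG ¬crit2: ∅.
States satisfying EG (wait2 ∧ ¬crit2): {Wait, Crit, Exit}.
States satisfying EF EG (wait2 ∧ ¬crit2): {Wait, Crit, Exit, Try}.
States satisfying AG (¬wait2 → AF wait2) ∧ AF AG ¬crit2 ∨ EF EG (wait2 ∧ ¬crit2): {Wait, Crit, Exit, Try}.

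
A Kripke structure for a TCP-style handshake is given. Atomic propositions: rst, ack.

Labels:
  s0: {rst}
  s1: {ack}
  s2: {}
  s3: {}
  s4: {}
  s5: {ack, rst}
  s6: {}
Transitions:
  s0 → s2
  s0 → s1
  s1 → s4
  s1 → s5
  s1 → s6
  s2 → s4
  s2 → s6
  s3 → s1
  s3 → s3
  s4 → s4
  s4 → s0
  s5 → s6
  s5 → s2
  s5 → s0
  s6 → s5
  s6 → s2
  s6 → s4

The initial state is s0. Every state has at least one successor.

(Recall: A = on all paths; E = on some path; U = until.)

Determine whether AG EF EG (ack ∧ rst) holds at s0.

States satisfying EF EG (ack ∧ rst): ∅.
States satisfying AG EF EG (ack ∧ rst): ∅.
s0 is reachable from s0 and violates EF EG (ack ∧ rst), so AG fails at s0.
s0 ∉ Sat(AG EF EG (ack ∧ rst)).

Does not hold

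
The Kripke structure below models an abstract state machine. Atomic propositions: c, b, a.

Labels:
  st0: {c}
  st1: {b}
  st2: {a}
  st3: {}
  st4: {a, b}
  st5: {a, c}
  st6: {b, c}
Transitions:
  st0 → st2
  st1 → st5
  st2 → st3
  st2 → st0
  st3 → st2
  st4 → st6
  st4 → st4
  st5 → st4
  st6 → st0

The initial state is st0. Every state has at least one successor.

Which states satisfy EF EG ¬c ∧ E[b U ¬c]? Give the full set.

States satisfying EG ¬c: {st2, st3, st4}.
States satisfying EF EG ¬c: {st0, st1, st2, st3, st4, st5, st6}.
States satisfying b: {st1, st4, st6}.
States satisfying ¬c: {st1, st2, st3, st4}.
States satisfying E[b U ¬c]: {st1, st2, st3, st4}.
States satisfying EF EG ¬c ∧ E[b U ¬c]: {st1, st2, st3, st4}.

{st1, st2, st3, st4}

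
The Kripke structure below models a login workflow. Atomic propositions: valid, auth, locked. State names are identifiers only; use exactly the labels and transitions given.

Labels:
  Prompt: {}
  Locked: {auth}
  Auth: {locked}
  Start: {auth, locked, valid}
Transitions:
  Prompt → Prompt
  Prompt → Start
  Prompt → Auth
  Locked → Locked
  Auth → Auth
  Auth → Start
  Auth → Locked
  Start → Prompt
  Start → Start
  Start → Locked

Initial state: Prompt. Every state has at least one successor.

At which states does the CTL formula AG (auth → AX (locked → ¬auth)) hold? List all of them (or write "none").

{Locked}

States satisfying auth → AX (locked → ¬auth): {Prompt, Locked, Auth}.
States satisfying AG (auth → AX (locked → ¬auth)): {Locked}.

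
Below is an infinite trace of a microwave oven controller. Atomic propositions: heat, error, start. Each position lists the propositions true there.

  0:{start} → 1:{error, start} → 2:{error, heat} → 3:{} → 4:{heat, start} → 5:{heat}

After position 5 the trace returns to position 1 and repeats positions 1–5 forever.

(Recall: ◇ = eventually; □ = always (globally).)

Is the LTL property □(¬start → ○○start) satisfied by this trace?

Does not hold

¬start → ○○start must hold at every position from 0 onward. It fails at position 3, so □(¬start → ○○start) is false.
Positions where ¬start holds: 2, 3, 5.
Check ○○start at each: 2→ok, 3→fails, 5→fails.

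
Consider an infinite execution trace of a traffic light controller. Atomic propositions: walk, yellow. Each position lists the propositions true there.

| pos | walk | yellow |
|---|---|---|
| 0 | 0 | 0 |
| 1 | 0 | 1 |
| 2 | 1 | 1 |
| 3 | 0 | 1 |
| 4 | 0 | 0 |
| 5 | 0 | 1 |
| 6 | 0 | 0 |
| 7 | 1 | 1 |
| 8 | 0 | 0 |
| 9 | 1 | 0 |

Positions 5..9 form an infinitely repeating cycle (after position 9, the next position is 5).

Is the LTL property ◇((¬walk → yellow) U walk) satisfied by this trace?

Satisfied

(¬walk → yellow) U walk holds at position 1, which is reachable from 0, so ◇((¬walk → yellow) U walk) holds.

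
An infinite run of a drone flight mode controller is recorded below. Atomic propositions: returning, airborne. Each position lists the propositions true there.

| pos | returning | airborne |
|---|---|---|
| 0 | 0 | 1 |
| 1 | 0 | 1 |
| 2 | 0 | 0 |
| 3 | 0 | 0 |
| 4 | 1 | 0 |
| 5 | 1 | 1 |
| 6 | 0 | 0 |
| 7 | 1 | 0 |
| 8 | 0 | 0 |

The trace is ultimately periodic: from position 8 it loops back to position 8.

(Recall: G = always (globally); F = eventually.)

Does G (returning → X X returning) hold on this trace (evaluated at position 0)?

returning → X X returning must hold at every position from 0 onward. It fails at position 4, so G (returning → X X returning) is false.
Positions where returning holds: 4, 5, 7.
Check X X returning at each: 4→fails, 5→ok, 7→fails.

No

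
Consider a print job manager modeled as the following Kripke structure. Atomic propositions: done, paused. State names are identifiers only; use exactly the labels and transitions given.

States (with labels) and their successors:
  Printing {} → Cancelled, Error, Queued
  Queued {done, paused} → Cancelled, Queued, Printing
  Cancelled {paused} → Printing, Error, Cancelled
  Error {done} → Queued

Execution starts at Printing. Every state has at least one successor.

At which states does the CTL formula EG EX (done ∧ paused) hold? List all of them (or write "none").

{Printing, Queued, Error}

States satisfying EX (done ∧ paused): {Printing, Queued, Error}.
States satisfying EG EX (done ∧ paused): {Printing, Queued, Error}.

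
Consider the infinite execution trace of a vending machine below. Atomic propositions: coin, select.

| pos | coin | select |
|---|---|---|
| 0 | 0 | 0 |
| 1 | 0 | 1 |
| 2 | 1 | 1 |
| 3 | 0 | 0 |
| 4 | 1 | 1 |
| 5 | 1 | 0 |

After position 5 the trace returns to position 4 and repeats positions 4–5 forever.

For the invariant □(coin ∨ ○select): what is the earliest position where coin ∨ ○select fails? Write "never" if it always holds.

coin ∨ ○select holds at every position 0..5, and those are all the positions the trace ever visits, so the invariant □(coin ∨ ○select) is never violated.

never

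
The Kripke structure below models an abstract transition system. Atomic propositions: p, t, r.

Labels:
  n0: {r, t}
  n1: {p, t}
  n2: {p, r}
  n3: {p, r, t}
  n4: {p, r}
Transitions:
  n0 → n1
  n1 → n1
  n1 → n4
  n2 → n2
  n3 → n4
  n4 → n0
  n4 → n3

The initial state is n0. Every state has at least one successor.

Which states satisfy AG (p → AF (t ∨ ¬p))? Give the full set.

{n0, n1, n3, n4}

States satisfying p → AF (t ∨ ¬p): {n0, n1, n3, n4}.
States satisfying AG (p → AF (t ∨ ¬p)): {n0, n1, n3, n4}.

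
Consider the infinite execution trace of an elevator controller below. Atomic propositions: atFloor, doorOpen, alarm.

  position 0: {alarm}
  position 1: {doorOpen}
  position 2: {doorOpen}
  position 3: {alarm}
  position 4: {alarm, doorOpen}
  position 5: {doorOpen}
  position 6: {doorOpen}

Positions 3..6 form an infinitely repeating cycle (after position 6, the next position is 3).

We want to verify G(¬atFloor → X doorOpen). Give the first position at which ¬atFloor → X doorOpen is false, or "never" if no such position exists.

2

Check ¬atFloor → X doorOpen at each position in order: 0 ✓, 1 ✓.
At position 2 the labels are {doorOpen} and the next position 3 has {alarm}, so ¬atFloor → X doorOpen is false there. This is the first violation.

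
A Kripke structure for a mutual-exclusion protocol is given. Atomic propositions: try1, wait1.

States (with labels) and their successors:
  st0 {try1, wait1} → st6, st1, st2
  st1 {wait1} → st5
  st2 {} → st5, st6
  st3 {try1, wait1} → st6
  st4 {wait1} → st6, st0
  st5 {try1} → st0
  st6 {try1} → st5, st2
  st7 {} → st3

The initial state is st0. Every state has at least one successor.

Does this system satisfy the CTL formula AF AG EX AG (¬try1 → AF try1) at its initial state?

Yes

States satisfying AG EX AG (¬try1 → AF try1): {st0, st1, st2, st3, st4, st5, st6, st7}.
States satisfying AF AG EX AG (¬try1 → AF try1): {st0, st1, st2, st3, st4, st5, st6, st7}.
st0 ∈ Sat(AF AG EX AG (¬try1 → AF try1)).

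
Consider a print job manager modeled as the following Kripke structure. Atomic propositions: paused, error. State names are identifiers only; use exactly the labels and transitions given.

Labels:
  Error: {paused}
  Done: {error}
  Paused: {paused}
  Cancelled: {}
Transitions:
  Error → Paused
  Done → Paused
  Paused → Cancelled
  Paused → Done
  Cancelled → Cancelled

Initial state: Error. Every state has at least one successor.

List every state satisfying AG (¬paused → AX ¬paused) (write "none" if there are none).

{Cancelled}

States satisfying ¬paused → AX ¬paused: {Error, Paused, Cancelled}.
States satisfying AG (¬paused → AX ¬paused): {Cancelled}.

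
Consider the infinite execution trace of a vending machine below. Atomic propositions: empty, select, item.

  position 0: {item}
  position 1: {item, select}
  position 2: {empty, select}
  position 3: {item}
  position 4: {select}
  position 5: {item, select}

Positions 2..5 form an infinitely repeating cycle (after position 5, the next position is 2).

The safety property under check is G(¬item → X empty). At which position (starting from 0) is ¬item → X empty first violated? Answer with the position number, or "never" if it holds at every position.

Check ¬item → X empty at each position in order: 0 ✓, 1 ✓.
At position 2 the labels are {empty, select} and the next position 3 has {item}, so ¬item → X empty is false there. This is the first violation.

2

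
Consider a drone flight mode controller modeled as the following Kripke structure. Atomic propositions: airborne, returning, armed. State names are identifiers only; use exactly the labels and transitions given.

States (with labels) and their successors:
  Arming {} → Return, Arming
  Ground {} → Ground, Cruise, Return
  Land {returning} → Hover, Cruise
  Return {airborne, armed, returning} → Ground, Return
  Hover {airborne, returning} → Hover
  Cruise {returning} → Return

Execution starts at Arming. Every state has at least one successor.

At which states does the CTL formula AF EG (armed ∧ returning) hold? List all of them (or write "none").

States satisfying EG (armed ∧ returning): {Return}.
States satisfying AF EG (armed ∧ returning): {Return, Cruise}.

{Return, Cruise}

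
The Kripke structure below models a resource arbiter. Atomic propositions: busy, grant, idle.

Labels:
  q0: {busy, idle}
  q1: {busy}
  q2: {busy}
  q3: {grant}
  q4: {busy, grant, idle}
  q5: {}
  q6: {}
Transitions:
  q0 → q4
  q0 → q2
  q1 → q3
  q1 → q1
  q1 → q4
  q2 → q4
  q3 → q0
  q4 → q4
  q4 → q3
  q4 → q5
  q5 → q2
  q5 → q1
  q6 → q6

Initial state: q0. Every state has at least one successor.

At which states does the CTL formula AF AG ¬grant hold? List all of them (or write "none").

{q6}

States satisfying AG ¬grant: {q6}.
States satisfying AF AG ¬grant: {q6}.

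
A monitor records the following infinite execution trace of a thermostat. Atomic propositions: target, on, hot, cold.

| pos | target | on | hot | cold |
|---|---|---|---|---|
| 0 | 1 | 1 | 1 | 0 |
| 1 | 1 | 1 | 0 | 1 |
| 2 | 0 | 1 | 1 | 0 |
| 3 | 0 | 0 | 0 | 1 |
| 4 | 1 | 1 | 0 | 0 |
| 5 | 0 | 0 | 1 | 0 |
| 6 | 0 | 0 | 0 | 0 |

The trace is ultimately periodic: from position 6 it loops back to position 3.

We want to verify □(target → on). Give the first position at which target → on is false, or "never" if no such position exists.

target → on holds at every position 0..6, and those are all the positions the trace ever visits, so the invariant □(target → on) is never violated.

never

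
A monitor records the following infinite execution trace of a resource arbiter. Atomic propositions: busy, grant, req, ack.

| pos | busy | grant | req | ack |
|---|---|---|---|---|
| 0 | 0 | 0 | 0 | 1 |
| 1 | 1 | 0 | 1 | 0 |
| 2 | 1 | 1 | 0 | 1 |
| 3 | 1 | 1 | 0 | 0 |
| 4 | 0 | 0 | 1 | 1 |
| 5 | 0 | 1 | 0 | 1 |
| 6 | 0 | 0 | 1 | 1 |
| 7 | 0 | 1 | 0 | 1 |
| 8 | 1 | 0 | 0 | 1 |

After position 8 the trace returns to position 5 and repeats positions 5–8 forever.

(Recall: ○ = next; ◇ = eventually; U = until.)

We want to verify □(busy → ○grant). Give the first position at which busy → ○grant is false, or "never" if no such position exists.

3

Check busy → ○grant at each position in order: 0 ✓, 1 ✓, 2 ✓.
At position 3 the labels are {busy, grant} and the next position 4 has {ack, req}, so busy → ○grant is false there. This is the first violation.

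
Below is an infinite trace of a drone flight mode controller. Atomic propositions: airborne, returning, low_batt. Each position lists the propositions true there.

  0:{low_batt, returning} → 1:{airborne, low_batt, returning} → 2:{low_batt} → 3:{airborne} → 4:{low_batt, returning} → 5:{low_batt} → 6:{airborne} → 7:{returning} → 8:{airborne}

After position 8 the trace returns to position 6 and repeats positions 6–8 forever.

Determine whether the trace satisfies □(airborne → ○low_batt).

airborne → ○low_batt must hold at every position from 0 onward. It fails at position 6, so □(airborne → ○low_batt) is false.
Positions where airborne holds: 1, 3, 6, 8.
Check ○low_batt at each: 1→ok, 3→ok, 6→fails, 8→fails.

Does not hold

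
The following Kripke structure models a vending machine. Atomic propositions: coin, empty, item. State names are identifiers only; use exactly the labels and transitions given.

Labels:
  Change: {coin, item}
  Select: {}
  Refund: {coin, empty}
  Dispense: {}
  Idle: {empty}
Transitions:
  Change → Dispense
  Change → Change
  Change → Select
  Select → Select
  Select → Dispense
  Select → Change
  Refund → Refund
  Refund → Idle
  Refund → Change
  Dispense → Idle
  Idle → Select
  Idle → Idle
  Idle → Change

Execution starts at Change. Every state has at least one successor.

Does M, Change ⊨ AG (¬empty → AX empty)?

States satisfying ¬empty → AX empty: {Refund, Dispense, Idle}.
States satisfying AG (¬empty → AX empty): ∅.
Change is reachable from Change and violates ¬empty → AX empty, so AG fails at Change.
Change ∉ Sat(AG (¬empty → AX empty)).

Does not hold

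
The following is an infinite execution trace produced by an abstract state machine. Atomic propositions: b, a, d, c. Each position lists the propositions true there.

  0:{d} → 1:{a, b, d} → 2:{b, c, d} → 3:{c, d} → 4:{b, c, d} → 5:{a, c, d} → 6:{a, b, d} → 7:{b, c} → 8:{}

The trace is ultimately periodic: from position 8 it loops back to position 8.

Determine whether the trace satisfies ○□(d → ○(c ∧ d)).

The position after 0 is 1; □(d → ○(c ∧ d)) is false there.

No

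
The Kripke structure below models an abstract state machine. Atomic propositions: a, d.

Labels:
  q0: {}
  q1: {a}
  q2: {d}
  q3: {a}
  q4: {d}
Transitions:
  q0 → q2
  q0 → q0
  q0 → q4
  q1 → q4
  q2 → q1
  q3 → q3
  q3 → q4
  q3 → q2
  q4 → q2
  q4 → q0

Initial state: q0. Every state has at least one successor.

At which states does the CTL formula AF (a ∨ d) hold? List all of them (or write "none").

{q1, q2, q3, q4}

States satisfying a ∨ d: {q1, q2, q3, q4}.
States satisfying AF (a ∨ d): {q1, q2, q3, q4}.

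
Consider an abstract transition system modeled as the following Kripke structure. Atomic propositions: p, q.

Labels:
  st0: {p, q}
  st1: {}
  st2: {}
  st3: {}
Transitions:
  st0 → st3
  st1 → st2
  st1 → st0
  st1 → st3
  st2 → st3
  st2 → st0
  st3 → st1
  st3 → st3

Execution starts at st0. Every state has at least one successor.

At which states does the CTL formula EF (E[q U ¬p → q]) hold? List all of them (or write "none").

States satisfying E[q U ¬p → q]: {st0}.
States satisfying EF (E[q U ¬p → q]): {st0, st1, st2, st3}.

{st0, st1, st2, st3}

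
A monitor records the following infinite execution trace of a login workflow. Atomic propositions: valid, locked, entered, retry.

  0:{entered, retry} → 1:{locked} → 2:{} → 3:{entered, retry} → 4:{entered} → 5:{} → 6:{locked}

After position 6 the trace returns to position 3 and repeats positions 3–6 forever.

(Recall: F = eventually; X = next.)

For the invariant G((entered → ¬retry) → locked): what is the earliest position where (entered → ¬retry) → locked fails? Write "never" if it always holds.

Check (entered → ¬retry) → locked at each position in order: 0 ✓, 1 ✓.
At position 2 the labels are {}, so (entered → ¬retry) → locked is false there. This is the first violation.

2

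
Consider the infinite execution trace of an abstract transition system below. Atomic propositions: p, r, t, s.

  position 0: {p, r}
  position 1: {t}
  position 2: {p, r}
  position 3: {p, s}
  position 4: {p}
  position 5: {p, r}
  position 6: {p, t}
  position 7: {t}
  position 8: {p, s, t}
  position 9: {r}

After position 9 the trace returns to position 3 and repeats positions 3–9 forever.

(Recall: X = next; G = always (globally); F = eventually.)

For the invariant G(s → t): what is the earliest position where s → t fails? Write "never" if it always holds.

Check s → t at each position in order: 0 ✓, 1 ✓, 2 ✓.
At position 3 the labels are {p, s}, so s → t is false there. This is the first violation.

3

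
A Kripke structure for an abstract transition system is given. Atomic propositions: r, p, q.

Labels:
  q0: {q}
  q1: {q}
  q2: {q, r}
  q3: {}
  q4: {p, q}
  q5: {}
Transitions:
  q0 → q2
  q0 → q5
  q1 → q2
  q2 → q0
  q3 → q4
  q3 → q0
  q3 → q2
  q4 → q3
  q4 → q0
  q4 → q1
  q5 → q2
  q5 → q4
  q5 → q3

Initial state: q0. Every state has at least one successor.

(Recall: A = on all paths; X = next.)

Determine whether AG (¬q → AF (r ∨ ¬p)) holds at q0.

Satisfied

States satisfying ¬q → AF (r ∨ ¬p): {q0, q1, q2, q3, q4, q5}.
States satisfying AG (¬q → AF (r ∨ ¬p)): {q0, q1, q2, q3, q4, q5}.
Every state reachable from q0 satisfies ¬q → AF (r ∨ ¬p).
q0 ∈ Sat(AG (¬q → AF (r ∨ ¬p))).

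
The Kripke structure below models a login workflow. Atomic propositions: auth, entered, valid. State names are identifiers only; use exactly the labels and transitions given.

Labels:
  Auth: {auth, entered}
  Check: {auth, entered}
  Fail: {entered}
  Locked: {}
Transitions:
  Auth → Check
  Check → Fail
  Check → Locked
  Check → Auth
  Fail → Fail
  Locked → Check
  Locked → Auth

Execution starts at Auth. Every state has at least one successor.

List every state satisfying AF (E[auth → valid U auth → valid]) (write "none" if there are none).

{Fail, Locked}

States satisfying E[auth → valid U auth → valid]: {Fail, Locked}.
States satisfying AF (E[auth → valid U auth → valid]): {Fail, Locked}.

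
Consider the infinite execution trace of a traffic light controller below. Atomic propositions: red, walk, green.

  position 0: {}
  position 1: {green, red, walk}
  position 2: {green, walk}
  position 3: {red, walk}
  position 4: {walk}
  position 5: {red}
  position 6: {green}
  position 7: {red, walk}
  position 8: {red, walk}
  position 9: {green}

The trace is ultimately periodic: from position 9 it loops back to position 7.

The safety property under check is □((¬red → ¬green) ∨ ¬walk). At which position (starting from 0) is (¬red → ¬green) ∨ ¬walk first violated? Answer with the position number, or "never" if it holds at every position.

Check (¬red → ¬green) ∨ ¬walk at each position in order: 0 ✓, 1 ✓.
At position 2 the labels are {green, walk}, so (¬red → ¬green) ∨ ¬walk is false there. This is the first violation.

2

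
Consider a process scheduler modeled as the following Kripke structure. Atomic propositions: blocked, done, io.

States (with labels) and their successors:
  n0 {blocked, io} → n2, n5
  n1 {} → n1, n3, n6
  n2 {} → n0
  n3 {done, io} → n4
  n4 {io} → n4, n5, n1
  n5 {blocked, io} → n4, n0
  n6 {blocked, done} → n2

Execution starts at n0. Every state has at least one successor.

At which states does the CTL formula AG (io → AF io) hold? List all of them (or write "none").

States satisfying io → AF io: {n0, n1, n2, n3, n4, n5, n6}.
States satisfying AG (io → AF io): {n0, n1, n2, n3, n4, n5, n6}.

{n0, n1, n2, n3, n4, n5, n6}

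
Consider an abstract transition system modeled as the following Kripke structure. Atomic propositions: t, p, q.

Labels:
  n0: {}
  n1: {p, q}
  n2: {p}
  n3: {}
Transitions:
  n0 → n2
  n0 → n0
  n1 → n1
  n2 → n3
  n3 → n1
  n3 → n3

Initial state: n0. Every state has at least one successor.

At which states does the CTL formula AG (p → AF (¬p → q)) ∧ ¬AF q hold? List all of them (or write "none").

{n0, n2, n3}

States satisfying p → AF (¬p → q): {n0, n1, n2, n3}.
States satisfying AG (p → AF (¬p → q)): {n0, n1, n2, n3}.
States satisfying q: {n1}.
States satisfying AF q: {n1}.
States satisfying ¬AF q: {n0, n2, n3}.
States satisfying AG (p → AF (¬p → q)) ∧ ¬AF q: {n0, n2, n3}.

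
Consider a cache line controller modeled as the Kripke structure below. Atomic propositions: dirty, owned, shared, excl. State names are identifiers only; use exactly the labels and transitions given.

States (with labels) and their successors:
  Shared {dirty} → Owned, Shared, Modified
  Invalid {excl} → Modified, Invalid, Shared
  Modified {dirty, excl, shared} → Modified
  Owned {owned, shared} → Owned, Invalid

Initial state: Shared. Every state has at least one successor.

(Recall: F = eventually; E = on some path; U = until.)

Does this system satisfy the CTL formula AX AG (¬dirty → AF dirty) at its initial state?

States satisfying AG (¬dirty → AF dirty): {Modified}.
States satisfying AX AG (¬dirty → AF dirty): {Modified}.
Shared ∉ Sat(AX AG (¬dirty → AF dirty)).

No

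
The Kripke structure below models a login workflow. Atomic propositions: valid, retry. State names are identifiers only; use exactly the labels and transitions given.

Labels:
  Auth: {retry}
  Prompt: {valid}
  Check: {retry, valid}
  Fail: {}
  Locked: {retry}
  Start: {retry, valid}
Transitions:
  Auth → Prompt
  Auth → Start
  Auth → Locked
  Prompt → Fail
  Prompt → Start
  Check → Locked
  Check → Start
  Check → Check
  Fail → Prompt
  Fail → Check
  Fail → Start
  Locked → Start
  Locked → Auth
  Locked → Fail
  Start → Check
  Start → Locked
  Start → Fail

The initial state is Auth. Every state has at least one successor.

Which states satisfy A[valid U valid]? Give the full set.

States satisfying valid: {Prompt, Check, Start}.
States satisfying A[valid U valid]: {Prompt, Check, Start}.

{Prompt, Check, Start}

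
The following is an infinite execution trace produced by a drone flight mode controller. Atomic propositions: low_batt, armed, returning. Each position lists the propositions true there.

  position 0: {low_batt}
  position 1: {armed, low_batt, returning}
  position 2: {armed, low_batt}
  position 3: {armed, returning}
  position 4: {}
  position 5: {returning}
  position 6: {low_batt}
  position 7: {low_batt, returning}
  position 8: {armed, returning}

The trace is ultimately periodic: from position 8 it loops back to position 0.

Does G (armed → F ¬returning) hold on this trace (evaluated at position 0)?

Holds

armed → F ¬returning holds at every position 0..8, and those are all positions ever visited, so G (armed → F ¬returning) holds.
Positions where armed holds: 1, 2, 3, 8.
Check F ¬returning at each: 1→ok, 2→ok, 3→ok, 8→ok.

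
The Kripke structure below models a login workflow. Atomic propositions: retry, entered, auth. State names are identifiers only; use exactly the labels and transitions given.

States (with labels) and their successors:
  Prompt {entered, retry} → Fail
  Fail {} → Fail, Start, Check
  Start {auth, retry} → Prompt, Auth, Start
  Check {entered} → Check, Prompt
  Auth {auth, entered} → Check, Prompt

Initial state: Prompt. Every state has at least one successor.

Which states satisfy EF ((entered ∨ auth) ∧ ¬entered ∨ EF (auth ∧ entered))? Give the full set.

States satisfying (entered ∨ auth) ∧ ¬entered ∨ EF (auth ∧ entered): {Prompt, Fail, Start, Check, Auth}.
States satisfying EF ((entered ∨ auth) ∧ ¬entered ∨ EF (auth ∧ entered)): {Prompt, Fail, Start, Check, Auth}.

{Prompt, Fail, Start, Check, Auth}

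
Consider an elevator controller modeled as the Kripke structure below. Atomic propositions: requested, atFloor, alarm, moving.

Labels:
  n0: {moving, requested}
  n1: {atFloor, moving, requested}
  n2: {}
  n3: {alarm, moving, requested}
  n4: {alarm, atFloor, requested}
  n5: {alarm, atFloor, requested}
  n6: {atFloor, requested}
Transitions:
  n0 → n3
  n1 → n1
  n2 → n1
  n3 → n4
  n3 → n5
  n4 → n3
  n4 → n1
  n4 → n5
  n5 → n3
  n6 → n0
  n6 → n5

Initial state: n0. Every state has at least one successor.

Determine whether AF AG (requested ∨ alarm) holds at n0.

States satisfying AG (requested ∨ alarm): {n0, n1, n3, n4, n5, n6}.
States satisfying AF AG (requested ∨ alarm): {n0, n1, n2, n3, n4, n5, n6}.
n0 ∈ Sat(AF AG (requested ∨ alarm)).

Holds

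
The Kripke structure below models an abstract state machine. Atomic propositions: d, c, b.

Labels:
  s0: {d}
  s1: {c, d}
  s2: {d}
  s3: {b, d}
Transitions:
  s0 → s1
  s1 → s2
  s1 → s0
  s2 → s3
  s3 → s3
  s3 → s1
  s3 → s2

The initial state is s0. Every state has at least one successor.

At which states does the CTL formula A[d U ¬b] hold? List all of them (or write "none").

{s0, s1, s2}

States satisfying d: {s0, s1, s2, s3}.
States satisfying ¬b: {s0, s1, s2}.
States satisfying A[d U ¬b]: {s0, s1, s2}.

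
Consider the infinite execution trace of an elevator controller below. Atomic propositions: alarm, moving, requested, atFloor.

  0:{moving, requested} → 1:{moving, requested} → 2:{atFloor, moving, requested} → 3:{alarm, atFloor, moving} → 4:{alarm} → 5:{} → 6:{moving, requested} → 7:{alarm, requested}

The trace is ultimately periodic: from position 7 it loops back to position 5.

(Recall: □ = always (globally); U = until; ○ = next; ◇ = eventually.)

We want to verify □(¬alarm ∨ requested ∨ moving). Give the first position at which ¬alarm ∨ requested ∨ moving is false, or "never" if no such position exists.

Check ¬alarm ∨ requested ∨ moving at each position in order: 0 ✓, 1 ✓, 2 ✓, 3 ✓.
At position 4 the labels are {alarm}, so ¬alarm ∨ requested ∨ moving is false there. This is the first violation.

4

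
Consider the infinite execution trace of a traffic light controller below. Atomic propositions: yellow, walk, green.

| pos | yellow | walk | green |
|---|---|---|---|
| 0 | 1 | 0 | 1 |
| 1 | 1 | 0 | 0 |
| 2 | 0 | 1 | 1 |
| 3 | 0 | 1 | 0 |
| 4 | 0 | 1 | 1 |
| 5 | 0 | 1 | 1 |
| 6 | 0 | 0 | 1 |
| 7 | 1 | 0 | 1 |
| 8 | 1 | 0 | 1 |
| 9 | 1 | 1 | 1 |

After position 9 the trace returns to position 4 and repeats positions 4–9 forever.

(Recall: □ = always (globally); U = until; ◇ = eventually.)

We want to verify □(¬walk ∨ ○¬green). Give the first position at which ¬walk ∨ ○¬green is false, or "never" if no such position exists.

3

Check ¬walk ∨ ○¬green at each position in order: 0 ✓, 1 ✓, 2 ✓.
At position 3 the labels are {walk} and the next position 4 has {green, walk}, so ¬walk ∨ ○¬green is false there. This is the first violation.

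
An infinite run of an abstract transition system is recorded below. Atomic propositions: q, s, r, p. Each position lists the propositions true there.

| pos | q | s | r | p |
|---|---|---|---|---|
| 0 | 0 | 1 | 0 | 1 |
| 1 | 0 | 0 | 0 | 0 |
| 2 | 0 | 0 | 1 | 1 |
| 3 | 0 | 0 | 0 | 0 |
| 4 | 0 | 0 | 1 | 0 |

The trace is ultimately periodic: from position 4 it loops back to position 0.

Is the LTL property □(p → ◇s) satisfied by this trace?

p → ◇s holds at every position 0..4, and those are all positions ever visited, so □(p → ◇s) holds.
Positions where p holds: 0, 2.
Check ◇s at each: 0→ok, 2→ok.

Holds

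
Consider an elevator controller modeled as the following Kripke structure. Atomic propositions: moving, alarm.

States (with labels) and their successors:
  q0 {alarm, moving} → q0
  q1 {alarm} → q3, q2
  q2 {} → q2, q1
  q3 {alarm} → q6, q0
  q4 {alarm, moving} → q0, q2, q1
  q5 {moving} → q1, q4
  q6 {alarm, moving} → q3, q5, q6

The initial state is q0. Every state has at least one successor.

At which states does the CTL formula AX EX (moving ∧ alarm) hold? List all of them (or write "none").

{q0, q3, q6}

States satisfying EX (moving ∧ alarm): {q0, q3, q4, q5, q6}.
States satisfying AX EX (moving ∧ alarm): {q0, q3, q6}.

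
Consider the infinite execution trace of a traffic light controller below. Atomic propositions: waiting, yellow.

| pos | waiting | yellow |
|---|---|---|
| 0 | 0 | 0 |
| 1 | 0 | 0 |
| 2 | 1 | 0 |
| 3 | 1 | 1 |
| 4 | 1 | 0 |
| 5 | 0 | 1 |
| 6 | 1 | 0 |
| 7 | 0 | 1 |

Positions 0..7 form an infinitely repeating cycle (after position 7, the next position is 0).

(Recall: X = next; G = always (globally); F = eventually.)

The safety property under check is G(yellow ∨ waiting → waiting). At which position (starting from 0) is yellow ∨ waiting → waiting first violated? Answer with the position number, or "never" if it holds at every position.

5

Check yellow ∨ waiting → waiting at each position in order: 0 ✓, 1 ✓, 2 ✓, 3 ✓, 4 ✓.
At position 5 the labels are {yellow}, so yellow ∨ waiting → waiting is false there. This is the first violation.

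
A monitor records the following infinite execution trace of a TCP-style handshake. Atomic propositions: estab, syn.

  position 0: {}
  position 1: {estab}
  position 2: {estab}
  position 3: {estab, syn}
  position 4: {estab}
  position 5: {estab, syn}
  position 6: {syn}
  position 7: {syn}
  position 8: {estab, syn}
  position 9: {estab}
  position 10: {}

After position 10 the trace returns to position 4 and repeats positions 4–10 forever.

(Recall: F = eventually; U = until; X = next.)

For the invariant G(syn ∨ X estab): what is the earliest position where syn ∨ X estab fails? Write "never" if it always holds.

Check syn ∨ X estab at each position in order: 0 ✓, 1 ✓, 2 ✓, 3 ✓, 4 ✓, 5 ✓, 6 ✓, 7 ✓, 8 ✓.
At position 9 the labels are {estab} and the next position 10 has {}, so syn ∨ X estab is false there. This is the first violation.

9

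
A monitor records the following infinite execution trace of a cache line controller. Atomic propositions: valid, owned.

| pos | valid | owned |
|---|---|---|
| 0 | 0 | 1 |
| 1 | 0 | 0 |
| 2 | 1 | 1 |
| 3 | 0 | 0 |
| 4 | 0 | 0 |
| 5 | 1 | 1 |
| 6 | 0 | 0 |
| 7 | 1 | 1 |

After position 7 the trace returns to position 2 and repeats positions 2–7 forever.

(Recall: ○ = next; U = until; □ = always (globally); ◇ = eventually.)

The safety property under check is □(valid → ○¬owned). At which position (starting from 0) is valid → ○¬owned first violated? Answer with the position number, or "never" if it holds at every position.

7

Check valid → ○¬owned at each position in order: 0 ✓, 1 ✓, 2 ✓, 3 ✓, 4 ✓, 5 ✓, 6 ✓.
At position 7 the labels are {owned, valid} and the next position 2 has {owned, valid}, so valid → ○¬owned is false there. This is the first violation.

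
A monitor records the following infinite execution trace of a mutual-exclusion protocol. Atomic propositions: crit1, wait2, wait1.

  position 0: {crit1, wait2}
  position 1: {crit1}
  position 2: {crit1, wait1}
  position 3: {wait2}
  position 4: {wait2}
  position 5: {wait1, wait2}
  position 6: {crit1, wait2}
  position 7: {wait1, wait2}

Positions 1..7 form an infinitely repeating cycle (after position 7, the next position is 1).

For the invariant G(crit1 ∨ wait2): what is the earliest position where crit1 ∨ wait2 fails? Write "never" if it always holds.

crit1 ∨ wait2 holds at every position 0..7, and those are all the positions the trace ever visits, so the invariant G(crit1 ∨ wait2) is never violated.

never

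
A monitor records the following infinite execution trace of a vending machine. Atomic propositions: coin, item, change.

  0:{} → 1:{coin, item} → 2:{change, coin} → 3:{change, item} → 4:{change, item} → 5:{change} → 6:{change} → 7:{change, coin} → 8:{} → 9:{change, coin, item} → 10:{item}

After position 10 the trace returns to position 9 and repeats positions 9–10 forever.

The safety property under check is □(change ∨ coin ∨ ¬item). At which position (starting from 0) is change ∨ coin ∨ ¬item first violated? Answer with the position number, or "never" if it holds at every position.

10

Check change ∨ coin ∨ ¬item at each position in order: 0 ✓, 1 ✓, 2 ✓, 3 ✓, 4 ✓, 5 ✓, 6 ✓, 7 ✓, 8 ✓, 9 ✓.
At position 10 the labels are {item}, so change ∨ coin ∨ ¬item is false there. This is the first violation.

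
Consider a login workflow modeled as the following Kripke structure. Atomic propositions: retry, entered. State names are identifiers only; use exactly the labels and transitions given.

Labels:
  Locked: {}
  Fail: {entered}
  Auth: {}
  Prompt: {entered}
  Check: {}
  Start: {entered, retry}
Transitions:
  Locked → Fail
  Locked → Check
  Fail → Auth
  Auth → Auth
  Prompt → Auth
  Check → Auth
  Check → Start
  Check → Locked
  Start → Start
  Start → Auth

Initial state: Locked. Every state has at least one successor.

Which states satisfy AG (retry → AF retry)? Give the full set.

States satisfying retry → AF retry: {Locked, Fail, Auth, Prompt, Check, Start}.
States satisfying AG (retry → AF retry): {Locked, Fail, Auth, Prompt, Check, Start}.

{Locked, Fail, Auth, Prompt, Check, Start}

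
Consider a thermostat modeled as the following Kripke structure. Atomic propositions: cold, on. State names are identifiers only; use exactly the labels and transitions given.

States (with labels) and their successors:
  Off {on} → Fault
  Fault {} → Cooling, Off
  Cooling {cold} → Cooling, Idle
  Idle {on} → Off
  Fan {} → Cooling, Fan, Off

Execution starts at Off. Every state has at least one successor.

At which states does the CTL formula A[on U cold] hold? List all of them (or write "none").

States satisfying on: {Off, Idle}.
States satisfying cold: {Cooling}.
States satisfying A[on U cold]: {Cooling}.

{Cooling}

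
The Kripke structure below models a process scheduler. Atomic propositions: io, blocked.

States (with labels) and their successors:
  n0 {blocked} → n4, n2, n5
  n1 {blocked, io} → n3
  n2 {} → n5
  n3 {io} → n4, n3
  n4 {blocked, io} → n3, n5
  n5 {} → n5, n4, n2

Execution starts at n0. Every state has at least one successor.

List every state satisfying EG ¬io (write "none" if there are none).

States satisfying ¬io: {n0, n2, n5}.
States satisfying EG ¬io: {n0, n2, n5}.

{n0, n2, n5}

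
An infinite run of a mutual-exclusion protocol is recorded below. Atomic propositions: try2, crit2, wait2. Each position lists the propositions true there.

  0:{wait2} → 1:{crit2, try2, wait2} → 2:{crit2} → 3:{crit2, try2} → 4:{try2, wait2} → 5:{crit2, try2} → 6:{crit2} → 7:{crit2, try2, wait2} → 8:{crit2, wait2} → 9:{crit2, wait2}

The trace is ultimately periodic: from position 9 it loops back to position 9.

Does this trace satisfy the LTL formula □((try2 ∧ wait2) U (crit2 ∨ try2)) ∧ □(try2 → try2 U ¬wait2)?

(try2 ∧ wait2) U (crit2 ∨ try2) must hold at every position from 0 onward. It fails at position 0, so □((try2 ∧ wait2) U (crit2 ∨ try2)) is false.
try2 → try2 U ¬wait2 must hold at every position from 0 onward. It fails at position 7, so □(try2 → try2 U ¬wait2) is false.
Positions where try2 holds: 1, 3, 4, 5, 7.
Check try2 U ¬wait2 at each: 1→ok, 3→ok, 4→ok, 5→ok, 7→fails.
At position 0: □((try2 ∧ wait2) U (crit2 ∨ try2)) is false; □(try2 → try2 U ¬wait2) is false; so □((try2 ∧ wait2) U (crit2 ∨ try2)) ∧ □(try2 → try2 U ¬wait2) is false.

Does not hold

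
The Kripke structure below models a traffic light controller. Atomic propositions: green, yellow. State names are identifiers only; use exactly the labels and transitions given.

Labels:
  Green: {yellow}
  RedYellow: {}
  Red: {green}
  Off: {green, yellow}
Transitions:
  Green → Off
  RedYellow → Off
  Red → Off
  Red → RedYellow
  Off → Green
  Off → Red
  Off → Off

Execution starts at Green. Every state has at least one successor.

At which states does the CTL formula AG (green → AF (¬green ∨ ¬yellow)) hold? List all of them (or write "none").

States satisfying green → AF (¬green ∨ ¬yellow): {Green, RedYellow, Red}.
States satisfying AG (green → AF (¬green ∨ ¬yellow)): ∅.

none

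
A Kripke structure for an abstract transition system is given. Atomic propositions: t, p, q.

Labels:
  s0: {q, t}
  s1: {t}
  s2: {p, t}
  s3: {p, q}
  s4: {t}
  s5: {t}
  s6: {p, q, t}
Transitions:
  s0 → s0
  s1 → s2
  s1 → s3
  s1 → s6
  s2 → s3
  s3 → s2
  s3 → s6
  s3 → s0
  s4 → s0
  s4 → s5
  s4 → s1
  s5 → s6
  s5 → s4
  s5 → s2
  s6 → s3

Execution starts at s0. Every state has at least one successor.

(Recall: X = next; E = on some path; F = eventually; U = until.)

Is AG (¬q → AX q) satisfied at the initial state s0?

Yes

States satisfying ¬q → AX q: {s0, s2, s3, s6}.
States satisfying AG (¬q → AX q): {s0, s2, s3, s6}.
Every state reachable from s0 satisfies ¬q → AX q.
s0 ∈ Sat(AG (¬q → AX q)).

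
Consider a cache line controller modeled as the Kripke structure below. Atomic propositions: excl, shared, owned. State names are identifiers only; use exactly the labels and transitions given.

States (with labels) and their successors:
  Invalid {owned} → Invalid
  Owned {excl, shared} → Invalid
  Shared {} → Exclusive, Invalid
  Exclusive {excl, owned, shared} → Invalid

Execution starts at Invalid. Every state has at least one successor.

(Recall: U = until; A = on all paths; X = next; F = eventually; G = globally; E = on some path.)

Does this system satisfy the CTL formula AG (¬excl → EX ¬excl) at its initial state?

States satisfying ¬excl → EX ¬excl: {Invalid, Owned, Shared, Exclusive}.
States satisfying AG (¬excl → EX ¬excl): {Invalid, Owned, Shared, Exclusive}.
Every state reachable from Invalid satisfies ¬excl → EX ¬excl.
Invalid ∈ Sat(AG (¬excl → EX ¬excl)).

Satisfied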